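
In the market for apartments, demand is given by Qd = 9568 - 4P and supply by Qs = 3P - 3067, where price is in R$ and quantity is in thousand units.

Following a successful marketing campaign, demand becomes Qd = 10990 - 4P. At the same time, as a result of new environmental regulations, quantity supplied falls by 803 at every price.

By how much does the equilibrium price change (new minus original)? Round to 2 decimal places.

Before the shock: 9568 - 4P = 3P - 3067 ⇒ 12635 = 7P ⇒ P = 1805, Q = 2348.
The shock moves the curves to Qd = 10990 - 4P and Qs = 3P - 3870.
Clearing the new market: 10990 - 4P = 3P - 3870, so P = 14860/7 ≈ 2122.8571 and Q = 17490/7 ≈ 2498.5714.
ΔP = 2122.8571 − 1805 = +317.86.

+317.86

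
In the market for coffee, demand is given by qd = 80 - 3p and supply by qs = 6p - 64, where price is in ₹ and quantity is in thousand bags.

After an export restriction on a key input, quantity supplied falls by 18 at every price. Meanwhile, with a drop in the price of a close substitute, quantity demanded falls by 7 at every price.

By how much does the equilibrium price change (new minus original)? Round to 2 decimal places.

Solve the original market: 80 - 3p = 6p - 64, hence p = 16 and q = 32.
With the change applied: demand qd = 73 - 3p, supply qs = 6p - 82.
Equate the new curves: 73 - 3p = 6p - 82, giving 155 = 9p, p = 155/9 ≈ 17.2222, q = 64/3 ≈ 21.3333.
Δp = 17.2222 − 16 = +1.22.

+1.22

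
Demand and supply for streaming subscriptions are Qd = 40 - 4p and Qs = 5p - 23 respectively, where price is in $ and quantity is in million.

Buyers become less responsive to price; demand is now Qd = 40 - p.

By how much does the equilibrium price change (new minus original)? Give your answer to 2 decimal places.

Original equilibrium: 40 - 4p = 5p - 23 gives 63 = 9p, so p = 7 and Q = 12.
With the change applied: demand Qd = 40 - p, supply Qs = 5p - 23.
Setting them equal: 40 - p = 5p - 23 → 63 = 6p, so p = 10.5 and Q = 29.5.
Δp = 10.5 − 7 = +3.50.

+3.50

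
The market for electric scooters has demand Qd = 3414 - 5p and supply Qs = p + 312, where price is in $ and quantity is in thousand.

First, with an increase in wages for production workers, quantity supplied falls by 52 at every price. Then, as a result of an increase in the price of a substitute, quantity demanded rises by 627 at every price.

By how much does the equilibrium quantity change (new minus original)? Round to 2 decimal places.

Solve the original market: 3414 - 5p = p + 312, hence p = 517 and Q = 829.
The shock moves the curves to Qd = 4041 - 5p and Qs = p + 260.
Equate the new curves: 4041 - 5p = p + 260, giving 3781 = 6p, p = 3781/6 ≈ 630.1667, Q = 5341/6 ≈ 890.1667.
ΔQ = 890.1667 − 829 = +61.17.

+61.17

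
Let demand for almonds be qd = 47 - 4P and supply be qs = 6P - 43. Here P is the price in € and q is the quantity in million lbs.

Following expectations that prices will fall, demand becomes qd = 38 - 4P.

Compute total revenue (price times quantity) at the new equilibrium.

Solve the original market: 47 - 4P = 6P - 43, hence P = 9 and q = 11.
With the change applied: demand qd = 38 - 4P, supply qs = 6P - 43.
New equilibrium: 38 - 4P = 6P - 43 ⇒ 81 = 10P ⇒ P = 8.1, q = 5.6.
New expenditure = 8.1 × 5.6 = 45.36.

45.36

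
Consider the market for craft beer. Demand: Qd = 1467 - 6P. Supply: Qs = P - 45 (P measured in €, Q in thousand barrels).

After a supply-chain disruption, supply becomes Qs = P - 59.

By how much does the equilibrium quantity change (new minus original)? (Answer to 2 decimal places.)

-12.00

Original equilibrium: 1467 - 6P = P - 45 gives 1512 = 7P, so P = 216 and Q = 171.
After the shift, demand is Qd = 1467 - 6P and supply is Qs = P - 59.
Clearing the new market: 1467 - 6P = P - 59, so P = 218 and Q = 159.
ΔQ = 159 − 171 = -12.00.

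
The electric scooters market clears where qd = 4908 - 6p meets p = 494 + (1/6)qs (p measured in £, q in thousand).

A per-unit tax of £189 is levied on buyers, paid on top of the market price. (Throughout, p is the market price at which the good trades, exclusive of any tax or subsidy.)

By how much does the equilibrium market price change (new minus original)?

-94.5

Solve the original market: 4908 - 6p = 6p - 2964, hence p = 656 and q = 972.
Since buyers pay the price plus the tax, the effective demand curve becomes qd = 3774 - 6p.
Clearing the new market: 3774 - 6p = 6p - 2964, so p = 561.5 and q = 405.
Δp = 561.5 − 656 = -94.5.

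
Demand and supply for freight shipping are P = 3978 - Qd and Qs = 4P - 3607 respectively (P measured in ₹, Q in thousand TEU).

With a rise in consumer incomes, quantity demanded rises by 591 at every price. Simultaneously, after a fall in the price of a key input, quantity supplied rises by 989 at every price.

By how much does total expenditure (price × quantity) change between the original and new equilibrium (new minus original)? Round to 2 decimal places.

+768024.84

Original equilibrium: 3978 - P = 4P - 3607 gives 7585 = 5P, so P = 1517 and Q = 2461.
After the shift, demand is Qd = 4569 - P and supply is Qs = 4P - 2618.
New equilibrium: 4569 - P = 4P - 2618 ⇒ 7187 = 5P ⇒ P = 1437.4, Q = 3131.6.
Expenditure moves from 1517×2461 = 3733337 to 1437.4×3131.6 = 4501361.84; change = +768024.84.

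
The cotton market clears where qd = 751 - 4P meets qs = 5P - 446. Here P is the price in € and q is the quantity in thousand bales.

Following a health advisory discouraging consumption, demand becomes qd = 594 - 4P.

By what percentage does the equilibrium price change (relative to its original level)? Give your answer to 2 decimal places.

-13.12

Original equilibrium: 751 - 4P = 5P - 446 gives 1197 = 9P, so P = 133 and q = 219.
After the shift, demand is qd = 594 - 4P and supply is qs = 5P - 446.
Setting them equal: 594 - 4P = 5P - 446 → 1040 = 9P, so P = 1040/9 ≈ 115.5556 and q = 1186/9 ≈ 131.7778.
%ΔP = (115.5556 − 133) / 133 × 100 = -13.12%.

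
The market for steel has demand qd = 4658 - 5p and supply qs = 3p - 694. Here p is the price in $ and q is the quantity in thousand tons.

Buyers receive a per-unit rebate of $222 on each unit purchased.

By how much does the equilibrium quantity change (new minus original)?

Initially, 4658 - 5p = 3p - 694, so 5352 = 8p and p = 669, q = 1313.
Since buyers' out-of-pocket price is the market price minus the rebate, the effective demand curve becomes qd = 5768 - 5p.
Clearing the new market: 5768 - 5p = 3p - 694, so p = 807.75 and q = 1729.25.
Δq = 1729.25 − 1313 = +416.25.

+416.25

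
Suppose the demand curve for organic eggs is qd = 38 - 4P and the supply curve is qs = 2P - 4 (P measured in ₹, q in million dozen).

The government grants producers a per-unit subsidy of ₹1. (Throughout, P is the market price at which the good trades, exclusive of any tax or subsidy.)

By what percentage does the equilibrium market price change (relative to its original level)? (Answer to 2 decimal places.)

Solve the original market: 38 - 4P = 2P - 4, hence P = 7 and q = 10.
Since sellers receive the price plus the subsidy, the effective supply curve becomes qs = 2P - 2.
New equilibrium: 38 - 4P = 2P - 2 ⇒ 40 = 6P ⇒ P = 20/3 ≈ 6.6667, q = 34/3 ≈ 11.3333.
%ΔP = (6.6667 − 7) / 7 × 100 = -4.76%.

-4.76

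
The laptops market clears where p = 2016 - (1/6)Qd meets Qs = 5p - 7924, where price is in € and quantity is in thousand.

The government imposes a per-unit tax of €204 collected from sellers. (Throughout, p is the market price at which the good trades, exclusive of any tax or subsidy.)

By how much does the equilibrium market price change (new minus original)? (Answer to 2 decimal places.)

+92.73

Initially, 12096 - 6p = 5p - 7924, so 20020 = 11p and p = 1820, Q = 1176.
Since sellers keep the price net of the tax, the effective supply curve becomes Qs = 5p - 8944.
Clearing the new market: 12096 - 6p = 5p - 8944, so p = 21040/11 ≈ 1912.7273 and Q = 6816/11 ≈ 619.6364.
Δp = 1912.7273 − 1820 = +92.73.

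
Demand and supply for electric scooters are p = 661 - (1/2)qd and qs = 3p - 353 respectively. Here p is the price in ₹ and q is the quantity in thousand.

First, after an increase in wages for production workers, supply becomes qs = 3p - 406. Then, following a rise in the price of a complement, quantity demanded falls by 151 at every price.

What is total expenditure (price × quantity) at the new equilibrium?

Original equilibrium: 1322 - 2p = 3p - 353 gives 1675 = 5p, so p = 335 and q = 652.
With the change applied: demand qd = 1171 - 2p, supply qs = 3p - 406.
Clearing the new market: 1171 - 2p = 3p - 406, so p = 315.4 and q = 540.2.
New expenditure = 315.4 × 540.2 = 170379.08.

170379.08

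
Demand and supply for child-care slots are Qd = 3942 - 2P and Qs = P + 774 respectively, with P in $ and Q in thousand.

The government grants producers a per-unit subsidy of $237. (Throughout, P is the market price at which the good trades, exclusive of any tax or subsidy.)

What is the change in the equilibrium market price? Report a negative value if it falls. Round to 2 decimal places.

-79.00

Before the shock: 3942 - 2P = P + 774 ⇒ 3168 = 3P ⇒ P = 1056, Q = 1830.
Since sellers receive the price plus the subsidy, the effective supply curve becomes Qs = P + 1011.
Clearing the new market: 3942 - 2P = P + 1011, so P = 977 and Q = 1988.
ΔP = 977 − 1056 = -79.00.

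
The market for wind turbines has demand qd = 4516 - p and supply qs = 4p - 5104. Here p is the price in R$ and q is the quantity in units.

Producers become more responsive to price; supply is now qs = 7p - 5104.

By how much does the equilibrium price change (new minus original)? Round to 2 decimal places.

-721.50

Solve the original market: 4516 - p = 4p - 5104, hence p = 1924 and q = 2592.
The new curves are qd = 4516 - p (demand) and qs = 7p - 5104 (supply).
Equate the new curves: 4516 - p = 7p - 5104, giving 9620 = 8p, p = 1202.5, q = 3313.5.
Δp = 1202.5 − 1924 = -721.50.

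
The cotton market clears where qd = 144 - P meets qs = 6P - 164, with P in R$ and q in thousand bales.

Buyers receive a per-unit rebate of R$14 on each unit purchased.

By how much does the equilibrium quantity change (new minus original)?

Solve the original market: 144 - P = 6P - 164, hence P = 44 and q = 100.
Since buyers' out-of-pocket price is the market price minus the rebate, the effective demand curve becomes qd = 158 - P.
Clearing the new market: 158 - P = 6P - 164, so P = 46 and q = 112.
Δq = 112 − 100 = +12.

+12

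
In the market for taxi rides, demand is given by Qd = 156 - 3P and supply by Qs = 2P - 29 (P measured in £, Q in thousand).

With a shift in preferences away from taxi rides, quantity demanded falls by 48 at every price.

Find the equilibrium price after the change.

27.4

Initially, 156 - 3P = 2P - 29, so 185 = 5P and P = 37, Q = 45.
With the change applied: demand Qd = 108 - 3P, supply Qs = 2P - 29.
Clearing the new market: 108 - 3P = 2P - 29, so P = 27.4 and Q = 25.8.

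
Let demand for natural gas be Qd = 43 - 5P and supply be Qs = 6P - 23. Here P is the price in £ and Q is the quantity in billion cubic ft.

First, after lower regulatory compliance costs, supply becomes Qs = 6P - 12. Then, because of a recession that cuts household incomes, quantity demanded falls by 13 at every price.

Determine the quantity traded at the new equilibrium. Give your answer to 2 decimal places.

Initially, 43 - 5P = 6P - 23, so 66 = 11P and P = 6, Q = 13.
The new curves are Qd = 30 - 5P (demand) and Qs = 6P - 12 (supply).
Setting them equal: 30 - 5P = 6P - 12 → 42 = 11P, so P = 42/11 ≈ 3.8182 and Q = 120/11 ≈ 10.9091.

10.91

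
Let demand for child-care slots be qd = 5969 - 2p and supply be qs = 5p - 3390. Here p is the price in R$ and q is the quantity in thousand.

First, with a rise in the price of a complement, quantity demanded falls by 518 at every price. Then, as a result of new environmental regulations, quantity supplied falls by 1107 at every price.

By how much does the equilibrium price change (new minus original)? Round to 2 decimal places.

+84.14

Initially, 5969 - 2p = 5p - 3390, so 9359 = 7p and p = 1337, q = 3295.
With the change applied: demand qd = 5451 - 2p, supply qs = 5p - 4497.
New equilibrium: 5451 - 2p = 5p - 4497 ⇒ 9948 = 7p ⇒ p = 9948/7 ≈ 1421.1429, q = 18261/7 ≈ 2608.7143.
Δp = 1421.1429 − 1337 = +84.14.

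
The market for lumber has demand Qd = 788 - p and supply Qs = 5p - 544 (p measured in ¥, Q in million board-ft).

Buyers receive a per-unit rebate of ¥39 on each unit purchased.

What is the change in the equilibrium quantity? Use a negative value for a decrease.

Original equilibrium: 788 - p = 5p - 544 gives 1332 = 6p, so p = 222 and Q = 566.
Since buyers' out-of-pocket price is the market price minus the rebate, the effective demand curve becomes Qd = 827 - p.
New equilibrium: 827 - p = 5p - 544 ⇒ 1371 = 6p ⇒ p = 228.5, Q = 598.5.
ΔQ = 598.5 − 566 = +32.5.

+32.5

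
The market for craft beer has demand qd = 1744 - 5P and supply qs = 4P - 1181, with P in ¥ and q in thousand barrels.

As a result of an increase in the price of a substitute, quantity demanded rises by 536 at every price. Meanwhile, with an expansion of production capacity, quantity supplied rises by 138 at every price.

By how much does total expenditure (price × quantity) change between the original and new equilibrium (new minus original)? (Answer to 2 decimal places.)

Solve the original market: 1744 - 5P = 4P - 1181, hence P = 325 and q = 119.
After the shift, demand is qd = 2280 - 5P and supply is qs = 4P - 1043.
Clearing the new market: 2280 - 5P = 4P - 1043, so P = 3323/9 ≈ 369.2222 and q = 3905/9 ≈ 433.8889.
Expenditure moves from 325×119 = 38675 to 369.2222×433.8889 = 160201.4198; change = +121526.42.

+121526.42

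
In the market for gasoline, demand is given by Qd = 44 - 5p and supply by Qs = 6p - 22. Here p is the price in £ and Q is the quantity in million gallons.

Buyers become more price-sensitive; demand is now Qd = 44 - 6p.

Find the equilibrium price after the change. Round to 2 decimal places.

5.50

Initially, 44 - 5p = 6p - 22, so 66 = 11p and p = 6, Q = 14.
With the change applied: demand Qd = 44 - 6p, supply Qs = 6p - 22.
Equate the new curves: 44 - 6p = 6p - 22, giving 66 = 12p, p = 5.5, Q = 11.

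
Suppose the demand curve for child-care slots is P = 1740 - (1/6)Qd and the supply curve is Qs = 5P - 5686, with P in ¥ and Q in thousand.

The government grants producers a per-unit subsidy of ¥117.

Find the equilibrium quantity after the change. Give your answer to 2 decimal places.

1963.09

Original equilibrium: 10440 - 6P = 5P - 5686 gives 16126 = 11P, so P = 1466 and Q = 1644.
Since sellers receive the price plus the subsidy, the effective supply curve becomes Qs = 5P - 5101.
Setting them equal: 10440 - 6P = 5P - 5101 → 15541 = 11P, so P = 15541/11 ≈ 1412.8182 and Q = 21594/11 ≈ 1963.0909.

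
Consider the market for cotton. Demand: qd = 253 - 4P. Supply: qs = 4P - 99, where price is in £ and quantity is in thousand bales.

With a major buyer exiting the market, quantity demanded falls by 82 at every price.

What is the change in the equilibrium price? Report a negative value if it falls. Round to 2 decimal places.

-10.25

Solve the original market: 253 - 4P = 4P - 99, hence P = 44 and q = 77.
The shock moves the curves to qd = 171 - 4P and qs = 4P - 99.
New equilibrium: 171 - 4P = 4P - 99 ⇒ 270 = 8P ⇒ P = 33.75, q = 36.
ΔP = 33.75 − 44 = -10.25.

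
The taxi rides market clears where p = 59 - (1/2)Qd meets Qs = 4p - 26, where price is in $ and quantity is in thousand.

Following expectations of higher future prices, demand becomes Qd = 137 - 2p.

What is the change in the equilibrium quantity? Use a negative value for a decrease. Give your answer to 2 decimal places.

Original equilibrium: 118 - 2p = 4p - 26 gives 144 = 6p, so p = 24 and Q = 70.
After the shift, demand is Qd = 137 - 2p and supply is Qs = 4p - 26.
New equilibrium: 137 - 2p = 4p - 26 ⇒ 163 = 6p ⇒ p = 163/6 ≈ 27.1667, Q = 248/3 ≈ 82.6667.
ΔQ = 82.6667 − 70 = +12.67.

+12.67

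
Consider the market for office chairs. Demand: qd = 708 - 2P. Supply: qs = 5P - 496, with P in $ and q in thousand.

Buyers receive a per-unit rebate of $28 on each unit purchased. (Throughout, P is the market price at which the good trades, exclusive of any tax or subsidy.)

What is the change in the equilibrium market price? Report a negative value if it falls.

Initially, 708 - 2P = 5P - 496, so 1204 = 7P and P = 172, q = 364.
Since buyers' out-of-pocket price is the market price minus the rebate, the effective demand curve becomes qd = 764 - 2P.
Clearing the new market: 764 - 2P = 5P - 496, so P = 180 and q = 404.
ΔP = 180 − 172 = +8.

+8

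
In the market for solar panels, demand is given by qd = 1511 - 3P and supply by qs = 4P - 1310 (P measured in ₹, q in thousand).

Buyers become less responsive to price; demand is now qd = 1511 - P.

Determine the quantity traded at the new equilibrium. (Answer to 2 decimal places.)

946.80

Solve the original market: 1511 - 3P = 4P - 1310, hence P = 403 and q = 302.
With the change applied: demand qd = 1511 - P, supply qs = 4P - 1310.
Setting them equal: 1511 - P = 4P - 1310 → 2821 = 5P, so P = 564.2 and q = 946.8.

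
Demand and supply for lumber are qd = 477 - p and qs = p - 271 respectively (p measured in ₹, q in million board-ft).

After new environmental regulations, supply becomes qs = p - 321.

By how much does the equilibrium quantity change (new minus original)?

-25

Before the shock: 477 - p = p - 271 ⇒ 748 = 2p ⇒ p = 374, q = 103.
The shock moves the curves to qd = 477 - p and qs = p - 321.
New equilibrium: 477 - p = p - 321 ⇒ 798 = 2p ⇒ p = 399, q = 78.
Δq = 78 − 103 = -25.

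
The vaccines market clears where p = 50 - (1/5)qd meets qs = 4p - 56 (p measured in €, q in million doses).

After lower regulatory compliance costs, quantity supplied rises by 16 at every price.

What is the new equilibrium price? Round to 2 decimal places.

32.22

Before the shock: 250 - 5p = 4p - 56 ⇒ 306 = 9p ⇒ p = 34, q = 80.
With the change applied: demand qd = 250 - 5p, supply qs = 4p - 40.
New equilibrium: 250 - 5p = 4p - 40 ⇒ 290 = 9p ⇒ p = 290/9 ≈ 32.2222, q = 800/9 ≈ 88.8889.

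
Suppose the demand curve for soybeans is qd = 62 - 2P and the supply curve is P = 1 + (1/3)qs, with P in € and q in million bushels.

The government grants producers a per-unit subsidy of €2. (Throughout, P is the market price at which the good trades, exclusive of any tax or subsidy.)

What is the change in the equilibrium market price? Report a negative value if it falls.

Original equilibrium: 62 - 2P = 3P - 3 gives 65 = 5P, so P = 13 and q = 36.
Since sellers receive the price plus the subsidy, the effective supply curve becomes qs = 3P + 3.
Clearing the new market: 62 - 2P = 3P + 3, so P = 11.8 and q = 38.4.
ΔP = 11.8 − 13 = -1.2.

-1.2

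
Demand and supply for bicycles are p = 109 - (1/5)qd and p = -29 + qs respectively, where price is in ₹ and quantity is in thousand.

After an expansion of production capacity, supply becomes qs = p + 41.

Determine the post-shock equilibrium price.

84

Original equilibrium: 545 - 5p = p + 29 gives 516 = 6p, so p = 86 and q = 115.
The shock moves the curves to qd = 545 - 5p and qs = p + 41.
Clearing the new market: 545 - 5p = p + 41, so p = 84 and q = 125.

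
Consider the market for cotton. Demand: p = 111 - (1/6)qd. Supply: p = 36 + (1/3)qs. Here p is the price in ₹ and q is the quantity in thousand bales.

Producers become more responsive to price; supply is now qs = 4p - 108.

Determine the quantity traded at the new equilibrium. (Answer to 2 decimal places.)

201.60

Original equilibrium: 666 - 6p = 3p - 108 gives 774 = 9p, so p = 86 and q = 150.
With the change applied: demand qd = 666 - 6p, supply qs = 4p - 108.
Equate the new curves: 666 - 6p = 4p - 108, giving 774 = 10p, p = 77.4, q = 201.6.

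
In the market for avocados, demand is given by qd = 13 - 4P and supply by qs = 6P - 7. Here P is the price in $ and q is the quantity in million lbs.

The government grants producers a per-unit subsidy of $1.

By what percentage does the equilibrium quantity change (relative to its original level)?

Before the shock: 13 - 4P = 6P - 7 ⇒ 20 = 10P ⇒ P = 2, q = 5.
Since sellers receive the price plus the subsidy, the effective supply curve becomes qs = 6P - 1.
Setting them equal: 13 - 4P = 6P - 1 → 14 = 10P, so P = 1.4 and q = 7.4.
%Δq = (7.4 − 5) / 5 × 100 = +48%.

+48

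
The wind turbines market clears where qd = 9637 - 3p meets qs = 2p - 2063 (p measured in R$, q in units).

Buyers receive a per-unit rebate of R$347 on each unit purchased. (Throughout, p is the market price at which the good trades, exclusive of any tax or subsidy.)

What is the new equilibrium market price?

Initially, 9637 - 3p = 2p - 2063, so 11700 = 5p and p = 2340, q = 2617.
Since buyers' out-of-pocket price is the market price minus the rebate, the effective demand curve becomes qd = 10678 - 3p.
New equilibrium: 10678 - 3p = 2p - 2063 ⇒ 12741 = 5p ⇒ p = 2548.2, q = 3033.4.

2548.2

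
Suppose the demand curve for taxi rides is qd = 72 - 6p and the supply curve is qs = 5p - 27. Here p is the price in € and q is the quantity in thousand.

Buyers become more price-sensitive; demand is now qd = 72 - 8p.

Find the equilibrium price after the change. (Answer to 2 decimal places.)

Before the shock: 72 - 6p = 5p - 27 ⇒ 99 = 11p ⇒ p = 9, q = 18.
After the shift, demand is qd = 72 - 8p and supply is qs = 5p - 27.
Setting them equal: 72 - 8p = 5p - 27 → 99 = 13p, so p = 99/13 ≈ 7.6154 and q = 144/13 ≈ 11.0769.

7.62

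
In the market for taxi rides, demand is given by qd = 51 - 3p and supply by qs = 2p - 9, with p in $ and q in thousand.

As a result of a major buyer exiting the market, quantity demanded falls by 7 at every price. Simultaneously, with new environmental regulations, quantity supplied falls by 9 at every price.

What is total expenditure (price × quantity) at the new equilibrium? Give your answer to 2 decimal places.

Before the shock: 51 - 3p = 2p - 9 ⇒ 60 = 5p ⇒ p = 12, q = 15.
The new curves are qd = 44 - 3p (demand) and qs = 2p - 18 (supply).
Setting them equal: 44 - 3p = 2p - 18 → 62 = 5p, so p = 12.4 and q = 6.8.
New expenditure = 12.4 × 6.8 = 84.32.

84.32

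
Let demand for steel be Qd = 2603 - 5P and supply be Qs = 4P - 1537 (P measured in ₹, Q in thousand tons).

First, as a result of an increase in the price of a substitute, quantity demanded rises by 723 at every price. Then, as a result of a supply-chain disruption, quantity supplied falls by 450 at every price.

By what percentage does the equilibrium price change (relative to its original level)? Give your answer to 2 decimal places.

Original equilibrium: 2603 - 5P = 4P - 1537 gives 4140 = 9P, so P = 460 and Q = 303.
The new curves are Qd = 3326 - 5P (demand) and Qs = 4P - 1987 (supply).
New equilibrium: 3326 - 5P = 4P - 1987 ⇒ 5313 = 9P ⇒ P = 1771/3 ≈ 590.3333, Q = 1123/3 ≈ 374.3333.
%ΔP = (590.3333 − 460) / 460 × 100 = +28.33%.

+28.33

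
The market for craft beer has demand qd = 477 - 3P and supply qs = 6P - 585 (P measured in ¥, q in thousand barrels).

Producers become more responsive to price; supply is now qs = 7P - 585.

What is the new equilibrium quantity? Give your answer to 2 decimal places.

Original equilibrium: 477 - 3P = 6P - 585 gives 1062 = 9P, so P = 118 and q = 123.
After the shift, demand is qd = 477 - 3P and supply is qs = 7P - 585.
Setting them equal: 477 - 3P = 7P - 585 → 1062 = 10P, so P = 106.2 and q = 158.4.

158.40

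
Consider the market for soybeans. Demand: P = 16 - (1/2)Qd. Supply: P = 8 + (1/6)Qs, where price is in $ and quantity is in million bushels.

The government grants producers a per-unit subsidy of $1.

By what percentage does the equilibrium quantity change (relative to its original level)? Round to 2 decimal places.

+12.50

Solve the original market: 32 - 2P = 6P - 48, hence P = 10 and Q = 12.
Since sellers receive the price plus the subsidy, the effective supply curve becomes Qs = 6P - 42.
Setting them equal: 32 - 2P = 6P - 42 → 74 = 8P, so P = 9.25 and Q = 13.5.
%ΔQ = (13.5 − 12) / 12 × 100 = +12.50%.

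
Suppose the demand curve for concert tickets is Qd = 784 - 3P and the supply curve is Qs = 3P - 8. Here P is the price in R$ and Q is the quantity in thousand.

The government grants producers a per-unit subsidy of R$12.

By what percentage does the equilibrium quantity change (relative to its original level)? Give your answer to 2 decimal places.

+4.64

Initially, 784 - 3P = 3P - 8, so 792 = 6P and P = 132, Q = 388.
Since sellers receive the price plus the subsidy, the effective supply curve becomes Qs = 3P + 28.
New equilibrium: 784 - 3P = 3P + 28 ⇒ 756 = 6P ⇒ P = 126, Q = 406.
%ΔQ = (406 − 388) / 388 × 100 = +4.64%.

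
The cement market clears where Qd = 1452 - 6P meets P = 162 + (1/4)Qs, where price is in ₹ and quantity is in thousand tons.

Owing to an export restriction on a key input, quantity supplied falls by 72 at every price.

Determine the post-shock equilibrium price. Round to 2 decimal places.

Original equilibrium: 1452 - 6P = 4P - 648 gives 2100 = 10P, so P = 210 and Q = 192.
The new curves are Qd = 1452 - 6P (demand) and Qs = 4P - 720 (supply).
Equate the new curves: 1452 - 6P = 4P - 720, giving 2172 = 10P, P = 217.2, Q = 148.8.

217.20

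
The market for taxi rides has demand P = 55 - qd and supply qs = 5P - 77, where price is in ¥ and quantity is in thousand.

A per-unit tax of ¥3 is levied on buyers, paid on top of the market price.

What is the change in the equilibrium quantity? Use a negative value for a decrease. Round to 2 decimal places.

-2.50

Solve the original market: 55 - P = 5P - 77, hence P = 22 and q = 33.
Since buyers pay the price plus the tax, the effective demand curve becomes qd = 52 - P.
New equilibrium: 52 - P = 5P - 77 ⇒ 129 = 6P ⇒ P = 21.5, q = 30.5.
Δq = 30.5 − 33 = -2.50.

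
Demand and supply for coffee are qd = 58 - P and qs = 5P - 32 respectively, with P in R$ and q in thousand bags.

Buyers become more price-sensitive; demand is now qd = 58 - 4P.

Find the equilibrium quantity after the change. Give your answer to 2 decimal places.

Original equilibrium: 58 - P = 5P - 32 gives 90 = 6P, so P = 15 and q = 43.
The new curves are qd = 58 - 4P (demand) and qs = 5P - 32 (supply).
Equate the new curves: 58 - 4P = 5P - 32, giving 90 = 9P, P = 10, q = 18.

18.00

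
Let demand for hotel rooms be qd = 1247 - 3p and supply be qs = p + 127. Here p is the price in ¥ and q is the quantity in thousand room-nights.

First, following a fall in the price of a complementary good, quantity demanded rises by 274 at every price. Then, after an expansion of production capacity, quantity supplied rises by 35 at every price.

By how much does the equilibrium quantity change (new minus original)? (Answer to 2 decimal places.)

+94.75

Solve the original market: 1247 - 3p = p + 127, hence p = 280 and q = 407.
With the change applied: demand qd = 1521 - 3p, supply qs = p + 162.
Equate the new curves: 1521 - 3p = p + 162, giving 1359 = 4p, p = 339.75, q = 501.75.
Δq = 501.75 − 407 = +94.75.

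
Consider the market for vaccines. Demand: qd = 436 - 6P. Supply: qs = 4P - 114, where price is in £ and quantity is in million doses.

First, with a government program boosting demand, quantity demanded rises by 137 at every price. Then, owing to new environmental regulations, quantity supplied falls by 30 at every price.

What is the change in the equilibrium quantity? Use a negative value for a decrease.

+36.8

Initially, 436 - 6P = 4P - 114, so 550 = 10P and P = 55, q = 106.
After the shift, demand is qd = 573 - 6P and supply is qs = 4P - 144.
Clearing the new market: 573 - 6P = 4P - 144, so P = 71.7 and q = 142.8.
Δq = 142.8 − 106 = +36.8.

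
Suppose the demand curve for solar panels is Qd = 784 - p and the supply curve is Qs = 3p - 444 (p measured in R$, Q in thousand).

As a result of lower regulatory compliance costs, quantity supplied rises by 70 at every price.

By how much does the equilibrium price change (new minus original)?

-17.5

Original equilibrium: 784 - p = 3p - 444 gives 1228 = 4p, so p = 307 and Q = 477.
The new curves are Qd = 784 - p (demand) and Qs = 3p - 374 (supply).
New equilibrium: 784 - p = 3p - 374 ⇒ 1158 = 4p ⇒ p = 289.5, Q = 494.5.
Δp = 289.5 − 307 = -17.5.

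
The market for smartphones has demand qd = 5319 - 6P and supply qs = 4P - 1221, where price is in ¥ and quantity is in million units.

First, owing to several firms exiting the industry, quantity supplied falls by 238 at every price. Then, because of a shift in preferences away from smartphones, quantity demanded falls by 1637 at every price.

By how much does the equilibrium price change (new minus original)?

-139.9

Initially, 5319 - 6P = 4P - 1221, so 6540 = 10P and P = 654, q = 1395.
After the shift, demand is qd = 3682 - 6P and supply is qs = 4P - 1459.
Setting them equal: 3682 - 6P = 4P - 1459 → 5141 = 10P, so P = 514.1 and q = 597.4.
ΔP = 514.1 − 654 = -139.9.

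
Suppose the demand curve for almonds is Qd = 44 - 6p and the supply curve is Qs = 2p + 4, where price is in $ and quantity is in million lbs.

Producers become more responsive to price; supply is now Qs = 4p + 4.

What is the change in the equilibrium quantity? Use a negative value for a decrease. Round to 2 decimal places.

Before the shock: 44 - 6p = 2p + 4 ⇒ 40 = 8p ⇒ p = 5, Q = 14.
The new curves are Qd = 44 - 6p (demand) and Qs = 4p + 4 (supply).
New equilibrium: 44 - 6p = 4p + 4 ⇒ 40 = 10p ⇒ p = 4, Q = 20.
ΔQ = 20 − 14 = +6.00.

+6.00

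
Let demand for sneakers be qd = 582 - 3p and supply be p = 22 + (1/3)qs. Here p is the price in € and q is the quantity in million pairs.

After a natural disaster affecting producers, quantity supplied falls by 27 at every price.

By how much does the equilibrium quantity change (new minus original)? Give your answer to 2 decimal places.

Solve the original market: 582 - 3p = 3p - 66, hence p = 108 and q = 258.
With the change applied: demand qd = 582 - 3p, supply qs = 3p - 93.
Clearing the new market: 582 - 3p = 3p - 93, so p = 112.5 and q = 244.5.
Δq = 244.5 − 258 = -13.50.

-13.50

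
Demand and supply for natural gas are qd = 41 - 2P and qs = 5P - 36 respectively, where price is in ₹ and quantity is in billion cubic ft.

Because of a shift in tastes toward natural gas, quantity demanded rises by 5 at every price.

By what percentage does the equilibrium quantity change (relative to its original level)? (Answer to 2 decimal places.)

Initially, 41 - 2P = 5P - 36, so 77 = 7P and P = 11, q = 19.
After the shift, demand is qd = 46 - 2P and supply is qs = 5P - 36.
New equilibrium: 46 - 2P = 5P - 36 ⇒ 82 = 7P ⇒ P = 82/7 ≈ 11.7143, q = 158/7 ≈ 22.5714.
%Δq = (22.5714 − 19) / 19 × 100 = +18.80%.

+18.80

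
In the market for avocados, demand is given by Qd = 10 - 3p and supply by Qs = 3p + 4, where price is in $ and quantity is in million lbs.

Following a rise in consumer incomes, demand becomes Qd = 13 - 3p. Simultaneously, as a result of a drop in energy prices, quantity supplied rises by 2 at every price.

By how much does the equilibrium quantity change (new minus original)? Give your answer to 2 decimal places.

Solve the original market: 10 - 3p = 3p + 4, hence p = 1 and Q = 7.
With the change applied: demand Qd = 13 - 3p, supply Qs = 3p + 6.
New equilibrium: 13 - 3p = 3p + 6 ⇒ 7 = 6p ⇒ p = 7/6 ≈ 1.1667, Q = 9.5.
ΔQ = 9.5 − 7 = +2.50.

+2.50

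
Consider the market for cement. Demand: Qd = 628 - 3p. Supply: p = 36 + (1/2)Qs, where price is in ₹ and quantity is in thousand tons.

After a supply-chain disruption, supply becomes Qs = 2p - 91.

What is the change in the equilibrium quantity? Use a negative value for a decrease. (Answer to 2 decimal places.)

-11.40

Initially, 628 - 3p = 2p - 72, so 700 = 5p and p = 140, Q = 208.
The shock moves the curves to Qd = 628 - 3p and Qs = 2p - 91.
Clearing the new market: 628 - 3p = 2p - 91, so p = 143.8 and Q = 196.6.
ΔQ = 196.6 − 208 = -11.40.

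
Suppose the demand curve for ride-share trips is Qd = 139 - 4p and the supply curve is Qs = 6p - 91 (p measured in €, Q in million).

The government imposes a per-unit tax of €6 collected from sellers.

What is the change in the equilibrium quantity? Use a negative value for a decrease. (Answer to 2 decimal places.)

Original equilibrium: 139 - 4p = 6p - 91 gives 230 = 10p, so p = 23 and Q = 47.
Since sellers keep the price net of the tax, the effective supply curve becomes Qs = 6p - 127.
Clearing the new market: 139 - 4p = 6p - 127, so p = 26.6 and Q = 32.6.
ΔQ = 32.6 − 47 = -14.40.

-14.40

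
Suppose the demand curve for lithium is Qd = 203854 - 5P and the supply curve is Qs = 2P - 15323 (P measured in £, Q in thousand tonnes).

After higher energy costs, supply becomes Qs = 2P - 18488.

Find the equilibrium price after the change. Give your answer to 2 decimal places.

31763.14

Original equilibrium: 203854 - 5P = 2P - 15323 gives 219177 = 7P, so P = 31311 and Q = 47299.
The new curves are Qd = 203854 - 5P (demand) and Qs = 2P - 18488 (supply).
Equate the new curves: 203854 - 5P = 2P - 18488, giving 222342 = 7P, P = 222342/7 ≈ 31763.1429, Q = 315268/7 ≈ 45038.2857.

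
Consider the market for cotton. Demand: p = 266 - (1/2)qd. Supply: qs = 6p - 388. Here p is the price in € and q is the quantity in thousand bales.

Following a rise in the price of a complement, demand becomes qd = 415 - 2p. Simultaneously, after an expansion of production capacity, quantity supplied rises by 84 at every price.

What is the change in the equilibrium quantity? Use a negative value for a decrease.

Before the shock: 532 - 2p = 6p - 388 ⇒ 920 = 8p ⇒ p = 115, q = 302.
With the change applied: demand qd = 415 - 2p, supply qs = 6p - 304.
New equilibrium: 415 - 2p = 6p - 304 ⇒ 719 = 8p ⇒ p = 89.875, q = 235.25.
Δq = 235.25 − 302 = -66.75.

-66.75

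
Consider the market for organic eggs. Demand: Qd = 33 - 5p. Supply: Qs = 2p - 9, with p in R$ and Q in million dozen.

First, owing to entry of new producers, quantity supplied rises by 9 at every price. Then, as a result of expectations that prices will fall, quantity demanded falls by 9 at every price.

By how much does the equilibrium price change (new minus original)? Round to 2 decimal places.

-2.57

Original equilibrium: 33 - 5p = 2p - 9 gives 42 = 7p, so p = 6 and Q = 3.
The new curves are Qd = 24 - 5p (demand) and Qs = 2p (supply).
New equilibrium: 24 - 5p = 2p ⇒ 24 = 7p ⇒ p = 24/7 ≈ 3.4286, Q = 48/7 ≈ 6.8571.
Δp = 3.4286 − 6 = -2.57.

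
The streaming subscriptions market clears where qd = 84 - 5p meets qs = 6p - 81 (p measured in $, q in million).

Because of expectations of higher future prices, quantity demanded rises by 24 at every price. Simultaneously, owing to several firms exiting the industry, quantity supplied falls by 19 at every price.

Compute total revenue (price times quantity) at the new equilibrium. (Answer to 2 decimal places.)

Solve the original market: 84 - 5p = 6p - 81, hence p = 15 and q = 9.
The shock moves the curves to qd = 108 - 5p and qs = 6p - 100.
New equilibrium: 108 - 5p = 6p - 100 ⇒ 208 = 11p ⇒ p = 208/11 ≈ 18.9091, q = 148/11 ≈ 13.4545.
New expenditure = 18.9091 × 13.4545 = 254.41.

254.41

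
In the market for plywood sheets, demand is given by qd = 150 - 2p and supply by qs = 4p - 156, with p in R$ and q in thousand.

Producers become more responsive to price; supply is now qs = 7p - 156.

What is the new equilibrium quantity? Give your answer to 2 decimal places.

82.00

Original equilibrium: 150 - 2p = 4p - 156 gives 306 = 6p, so p = 51 and q = 48.
After the shift, demand is qd = 150 - 2p and supply is qs = 7p - 156.
Clearing the new market: 150 - 2p = 7p - 156, so p = 34 and q = 82.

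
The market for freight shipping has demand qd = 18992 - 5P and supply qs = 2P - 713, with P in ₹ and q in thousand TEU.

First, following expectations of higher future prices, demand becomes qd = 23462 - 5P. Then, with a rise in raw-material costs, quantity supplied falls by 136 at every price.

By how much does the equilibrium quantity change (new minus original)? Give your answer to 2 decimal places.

Before the shock: 18992 - 5P = 2P - 713 ⇒ 19705 = 7P ⇒ P = 2815, q = 4917.
With the change applied: demand qd = 23462 - 5P, supply qs = 2P - 849.
Clearing the new market: 23462 - 5P = 2P - 849, so P = 3473 and q = 6097.
Δq = 6097 − 4917 = +1180.00.

+1180.00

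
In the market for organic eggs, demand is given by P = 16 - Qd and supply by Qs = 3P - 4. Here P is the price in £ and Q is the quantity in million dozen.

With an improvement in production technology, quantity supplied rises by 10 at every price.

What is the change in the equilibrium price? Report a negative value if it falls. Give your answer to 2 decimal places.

-2.50

Initially, 16 - P = 3P - 4, so 20 = 4P and P = 5, Q = 11.
The shock moves the curves to Qd = 16 - P and Qs = 3P + 6.
Clearing the new market: 16 - P = 3P + 6, so P = 2.5 and Q = 13.5.
ΔP = 2.5 − 5 = -2.50.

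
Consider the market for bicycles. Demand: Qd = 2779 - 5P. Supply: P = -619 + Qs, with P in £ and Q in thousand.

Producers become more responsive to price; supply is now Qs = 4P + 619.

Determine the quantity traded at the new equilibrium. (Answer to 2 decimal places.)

1579.00

Solve the original market: 2779 - 5P = P + 619, hence P = 360 and Q = 979.
After the shift, demand is Qd = 2779 - 5P and supply is Qs = 4P + 619.
Clearing the new market: 2779 - 5P = 4P + 619, so P = 240 and Q = 1579.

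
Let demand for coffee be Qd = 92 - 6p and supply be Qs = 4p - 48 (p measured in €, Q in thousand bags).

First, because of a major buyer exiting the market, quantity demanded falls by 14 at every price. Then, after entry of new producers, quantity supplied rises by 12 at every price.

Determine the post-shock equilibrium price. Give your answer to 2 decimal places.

11.40

Before the shock: 92 - 6p = 4p - 48 ⇒ 140 = 10p ⇒ p = 14, Q = 8.
After the shift, demand is Qd = 78 - 6p and supply is Qs = 4p - 36.
New equilibrium: 78 - 6p = 4p - 36 ⇒ 114 = 10p ⇒ p = 11.4, Q = 9.6.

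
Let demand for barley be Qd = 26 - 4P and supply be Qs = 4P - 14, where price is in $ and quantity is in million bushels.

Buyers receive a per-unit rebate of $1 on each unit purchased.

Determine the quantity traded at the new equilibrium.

8

Solve the original market: 26 - 4P = 4P - 14, hence P = 5 and Q = 6.
Since buyers' out-of-pocket price is the market price minus the rebate, the effective demand curve becomes Qd = 30 - 4P.
Setting them equal: 30 - 4P = 4P - 14 → 44 = 8P, so P = 5.5 and Q = 8.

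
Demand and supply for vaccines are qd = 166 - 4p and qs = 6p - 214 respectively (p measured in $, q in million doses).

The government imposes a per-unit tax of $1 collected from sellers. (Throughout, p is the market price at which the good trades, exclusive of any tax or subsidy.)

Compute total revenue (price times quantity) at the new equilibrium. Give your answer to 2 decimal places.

Initially, 166 - 4p = 6p - 214, so 380 = 10p and p = 38, q = 14.
Since sellers keep the price net of the tax, the effective supply curve becomes qs = 6p - 220.
Clearing the new market: 166 - 4p = 6p - 220, so p = 38.6 and q = 11.6.
New expenditure = 38.6 × 11.6 = 447.76.

447.76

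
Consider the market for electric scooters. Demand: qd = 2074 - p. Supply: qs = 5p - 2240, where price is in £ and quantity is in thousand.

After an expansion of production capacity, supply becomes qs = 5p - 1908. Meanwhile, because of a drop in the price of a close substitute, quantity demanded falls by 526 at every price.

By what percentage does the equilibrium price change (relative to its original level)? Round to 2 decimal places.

-19.89

Initially, 2074 - p = 5p - 2240, so 4314 = 6p and p = 719, q = 1355.
The shock moves the curves to qd = 1548 - p and qs = 5p - 1908.
Equate the new curves: 1548 - p = 5p - 1908, giving 3456 = 6p, p = 576, q = 972.
%Δp = (576 − 719) / 719 × 100 = -19.89%.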